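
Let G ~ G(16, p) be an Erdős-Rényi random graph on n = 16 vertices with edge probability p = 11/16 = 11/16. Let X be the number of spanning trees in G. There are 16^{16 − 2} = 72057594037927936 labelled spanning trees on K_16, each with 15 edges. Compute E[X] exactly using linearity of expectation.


K_16 has 16^{16 − 2} = 72057594037927936 labelled spanning trees.
For each such spanning tree H, let X_H = 1 if all 15 edges of H are present in G. Then P[X_H = 1] = p^{15} = (11/16)^{15} = 4177248169415651/1152921504606846976.
By linearity of expectation: E[X] = Σ_H E[X_H] = 72057594037927936 · p^{15} = 72057594037927936 · 4177248169415651/1152921504606846976 = 4177248169415651/16.
Numerically: E[X] ≈ 2.611e+14.

E[X] = 72057594037927936 · (11/16)^{15} = 4177248169415651/16 ≈ 2.611e+14.


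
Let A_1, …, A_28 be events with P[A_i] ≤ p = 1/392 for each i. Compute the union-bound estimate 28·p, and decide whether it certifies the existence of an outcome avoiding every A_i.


Union bound: P[∪_{i=1}^{28} A_i] ≤ Σ_i P[A_i] ≤ 28·p = 28·(1/392) = 1/14.
Numerically: 1/14 ≈ 0.0714286.
Is 1/14 < 1? YES.
Since P[∪ A_i] ≤ 1/14 < 1, the complement has P[∩ A_i^c] ≥ 1 − 1/14 = 13/14 > 0, so some outcome avoids every A_i.

28·p = 1/14 ≈ 0.0714286; existence CERTIFIED by the union bound.


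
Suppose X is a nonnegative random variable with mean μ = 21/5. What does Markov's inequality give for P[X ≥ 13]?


μ = E[X] = 21/5, a = 13.
Markov: P[X ≥ 13] ≤ μ/a = (21/5)/13 = 21/65.
Numerically: ≈ 0.32308.
(Since a = 13 > μ = 4.20000, the bound 21/65 is < 1 and informative.)

P[X ≥ 13] ≤ 21/65 ≈ 0.32308.


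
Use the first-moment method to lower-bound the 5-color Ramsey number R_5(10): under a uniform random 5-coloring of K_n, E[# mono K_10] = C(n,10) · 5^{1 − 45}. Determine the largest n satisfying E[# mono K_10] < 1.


We need C(n, 10) · 5^{1 − 45} < 1, i.e. C(n, 10) < 5^{45 − 1} = 5684341886080801486968994140625.
Check values of n near the boundary:
  n = 5386: C(5386, 10) = 5613966214234562222231428510561; 5613966214234562222231428510561 < 5684341886080801486968994140625? YES
  n = 5387: C(5387, 10) = 5624406917627224603154306376491; 5624406917627224603154306376491 < 5684341886080801486968994140625? YES
  n = 5388: C(5388, 10) = 5634865093375880654852250419586; 5634865093375880654852250419586 < 5684341886080801486968994140625? YES
  n = 5389: C(5389, 10) = 5645340767466558997768874792926; 5645340767466558997768874792926 < 5684341886080801486968994140625? YES
  n = 5390: C(5390, 10) = 5655833965919099070255434039753; 5655833965919099070255434039753 < 5684341886080801486968994140625? YES
  n = 5391: C(5391, 10) = 5666344714787188828795213697883; 5666344714787188828795213697883 < 5684341886080801486968994140625? YES
  n = 5392: C(5392, 10) = 5676873040158402483252283957448; 5676873040158402483252283957448 < 5684341886080801486968994140625? YES
  n = 5393: C(5393, 10) = 5687418968154238267170642278008; 5687418968154238267170642278008 < 5684341886080801486968994140625? NO
  n = 5394: C(5394, 10) = 5697982524930156243149785372878; 5697982524930156243149785372878 < 5684341886080801486968994140625? NO
The largest n with C(n, 10) < 5684341886080801486968994140625 is n = 5392 (where E[X] = 5676873040158402483252283957448/5684341886080801486968994140625 ≈ 0.9987). Hence R_5(10) > 5392, i.e. R_5(10) ≥ 5393.

Largest n = 5392; hence R_5(10) > 5392.


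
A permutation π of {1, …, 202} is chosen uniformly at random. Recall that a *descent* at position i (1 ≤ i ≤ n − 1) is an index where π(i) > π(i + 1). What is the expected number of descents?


Write X = Σ X_I over i = 1, …, 201, with X_I the indicator of one descent.
There are 201 indicators.
For each fixed i, the pair (π(i), π(i+1)) is a uniformly random ordered pair of distinct values from {1, …, 202}; by symmetry P[π(i) > π(i+1)] = 1/2.
By linearity: E[X] = 201 · (1/2) = (202 − 1) · (1/2) = 201/2 ≈ 100.500.

E[X] = 201/2 = 100.500.


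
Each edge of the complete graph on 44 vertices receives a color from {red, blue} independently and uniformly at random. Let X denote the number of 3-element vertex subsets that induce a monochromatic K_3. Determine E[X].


Let X = Σ_S X_S over the C(44, 3) = 13244 subsets S of size 3, where X_S = 1 if the K_3 on S is monochromatic.
For a fixed S, the K_3 on S has C(3, 2) = 3 edges. P[all 3 edges red] = (1/2)^3, and likewise for blue, so P[monochromatic] = 2·(1/2)^3 = 2^{1 − 3} = 1/4.
By linearity of expectation: E[X] = C(44, 3) · 2^{1 − 3} = 13244 · 1/4 = 3311.
Numerically: E[X] ≈ 3311.00000.

E[X] = C(44,3)·2^(1−C(3,2)) = 3311 ≈ 3311.00000.


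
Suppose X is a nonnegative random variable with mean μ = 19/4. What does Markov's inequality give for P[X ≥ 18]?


μ = E[X] = 19/4, a = 18.
Markov: P[X ≥ 18] ≤ μ/a = (19/4)/18 = 19/72.
Numerically: ≈ 0.263889.
(Since a = 18 > μ = 4.750000, the bound 19/72 is < 1 and informative.)

P[X ≥ 18] ≤ 19/72 ≈ 0.263889.


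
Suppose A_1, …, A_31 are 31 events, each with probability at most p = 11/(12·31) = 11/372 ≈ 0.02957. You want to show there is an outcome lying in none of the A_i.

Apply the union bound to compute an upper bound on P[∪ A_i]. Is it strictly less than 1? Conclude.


Union bound: P[∪_{i=1}^{31} A_i] ≤ Σ_i P[A_i] ≤ 31·p = 31·(11/372) = 11/12.
Numerically: 11/12 ≈ 0.91667.
Is 11/12 < 1? YES.
Since P[∪ A_i] ≤ 11/12 < 1, the complement has P[∩ A_i^c] ≥ 1 − 11/12 = 1/12 > 0, so some outcome avoids every A_i.

31·p = 11/12 ≈ 0.91667; existence CERTIFIED by the union bound.


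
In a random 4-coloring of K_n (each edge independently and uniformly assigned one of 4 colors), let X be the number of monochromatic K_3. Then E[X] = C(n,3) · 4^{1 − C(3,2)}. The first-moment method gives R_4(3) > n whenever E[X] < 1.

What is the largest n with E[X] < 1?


We need C(n, 3) · 4^{1 − 3} < 1, i.e. C(n, 3) < 4^{3 − 1} = 16.
Check values of n near the boundary:
  n = 3: C(3, 3) = 1; 1 < 16? YES
  n = 4: C(4, 3) = 4; 4 < 16? YES
  n = 5: C(5, 3) = 10; 10 < 16? YES
  n = 6: C(6, 3) = 20; 20 < 16? NO
  n = 7: C(7, 3) = 35; 35 < 16? NO
The largest n with C(n, 3) < 16 is n = 5 (where E[X] = 5/8 ≈ 0.625000). Hence R_4(3) > 5, i.e. R_4(3) ≥ 6.

Largest n = 5; hence R_4(3) > 5.


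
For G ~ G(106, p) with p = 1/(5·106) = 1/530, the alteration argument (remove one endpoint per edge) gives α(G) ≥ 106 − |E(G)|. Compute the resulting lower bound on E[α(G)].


E[|E(G)|] = C(106, 2)·p = 5565 · (1/530) = 21/2.
E[α(G)] ≥ n − E[|E(G)|] = 106 − 21/2 = 191/2.
Numerically: ≈ 95.50000.
(This is only a lower bound; the true E[α(G)] may be larger.)

E[α(G)] ≥ 191/2 ≈ 95.50000.


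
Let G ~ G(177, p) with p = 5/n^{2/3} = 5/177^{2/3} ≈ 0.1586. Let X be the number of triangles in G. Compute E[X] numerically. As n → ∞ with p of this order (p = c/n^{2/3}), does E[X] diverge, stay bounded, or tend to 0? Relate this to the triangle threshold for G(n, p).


Number of potential triangles: C(177, 3) = 908600.
Each occurs with probability p³ ≈ (0.1586)³ ≈ 3.989913e-03.
By linearity: E[X] = C(177, 3)·p³ ≈ 908600 · 3.989913e-03 ≈ 3625.2354.
Since α = 2/3 < 1, p = c/n^{2/3} ≫ 1/n is above the triangle threshold p ~ 1/n. Asymptotically E[X] ~ (c³/6)·n^{3(1−α)} = (5³/6)·n^{1} → ∞; triangles are abundant w.h.p.

E[X] ≈ 3625.2354; in regime p = Θ(1/n^{2/3}) E[X] diverges (above the triangle threshold p ~ 1/n).


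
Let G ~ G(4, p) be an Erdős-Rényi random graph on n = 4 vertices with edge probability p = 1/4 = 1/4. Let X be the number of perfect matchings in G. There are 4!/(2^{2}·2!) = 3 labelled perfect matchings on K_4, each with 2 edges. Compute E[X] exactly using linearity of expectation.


K_4 has 4!/(2^{2}·2!) = 3 labelled perfect matchings.
For each such perfect matching H, let X_H = 1 if all 2 edges of H are present in G. Then P[X_H = 1] = p^{2} = (1/4)^{2} = 1/16.
By linearity of expectation: E[X] = Σ_H E[X_H] = 3 · p^{2} = 3 · 1/16 = 3/16.
Numerically: E[X] ≈ 0.188.

E[X] = 3 · (1/4)^{2} = 3/16 ≈ 0.188.


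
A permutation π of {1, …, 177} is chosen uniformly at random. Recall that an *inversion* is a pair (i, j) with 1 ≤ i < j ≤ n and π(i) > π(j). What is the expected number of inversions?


Write X = Σ X_I over the C(177, 2) = 15576 pairs i < j, with X_I the indicator of one inversion.
There are 15576 indicators.
For each fixed pair i < j, the values π(i) and π(j) are two distinct elements of {1, …, 177} in uniformly random order; by symmetry P[π(i) > π(j)] = 1/2.
By linearity: E[X] = 15576 · (1/2) = C(177, 2) · (1/2) = 15576/2 = 7788 ≈ 7788.00000.

E[X] = 7788 = 7788.00000.


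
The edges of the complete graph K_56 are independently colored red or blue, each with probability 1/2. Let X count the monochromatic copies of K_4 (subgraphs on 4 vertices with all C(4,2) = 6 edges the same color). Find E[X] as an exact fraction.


Let X = Σ_S X_S over the C(56, 4) = 367290 subsets S of size 4, where X_S = 1 if the K_4 on S is monochromatic.
For a fixed S, the K_4 on S has C(4, 2) = 6 edges. P[all 6 edges red] = (1/2)^6, and likewise for blue, so P[monochromatic] = 2·(1/2)^6 = 2^{1 − 6} = 1/32.
By linearity of expectation: E[X] = C(56, 4) · 2^{1 − 6} = 367290 · 1/32 = 183645/16.
Numerically: E[X] ≈ 11477.812.

E[X] = C(56,4)·2^(1−C(4,2)) = 183645/16 ≈ 11477.812.


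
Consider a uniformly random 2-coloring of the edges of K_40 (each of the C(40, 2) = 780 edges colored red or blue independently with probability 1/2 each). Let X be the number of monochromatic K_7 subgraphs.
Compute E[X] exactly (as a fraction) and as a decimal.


Let X = Σ_S X_S over the C(40, 7) = 18643560 subsets S of size 7, where X_S = 1 if the K_7 on S is monochromatic.
For a fixed S, the K_7 on S has C(7, 2) = 21 edges. P[all 21 edges red] = (1/2)^21, and likewise for blue, so P[monochromatic] = 2·(1/2)^21 = 2^{1 − 21} = 1/1048576.
Summing: E[X] = C(40, 7) · 2^{1 − 21} = 18643560 · 1/1048576 = 2330445/131072.
Numerically: E[X] ≈ 17.780.

E[X] = C(40,7)·2^(1−C(7,2)) = 2330445/131072 ≈ 17.780.


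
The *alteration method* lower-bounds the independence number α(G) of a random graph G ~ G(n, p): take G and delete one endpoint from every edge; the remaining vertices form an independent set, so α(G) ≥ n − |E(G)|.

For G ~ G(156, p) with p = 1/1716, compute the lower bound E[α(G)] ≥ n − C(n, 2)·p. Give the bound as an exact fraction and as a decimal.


E[|E(G)|] = C(156, 2)·p = 12090 · (1/1716) = 155/22.
E[α(G)] ≥ n − E[|E(G)|] = 156 − 155/22 = 3277/22.
Numerically: ≈ 148.955.
(This is only a lower bound; the true E[α(G)] may be larger.)

E[α(G)] ≥ 3277/22 ≈ 148.955.


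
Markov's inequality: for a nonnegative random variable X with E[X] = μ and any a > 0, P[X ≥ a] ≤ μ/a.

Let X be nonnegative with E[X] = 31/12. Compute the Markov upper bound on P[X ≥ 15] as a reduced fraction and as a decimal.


μ = E[X] = 31/12, a = 15.
Markov: P[X ≥ 15] ≤ μ/a = (31/12)/15 = 31/180.
Numerically: ≈ 0.172.
(Since a = 15 > μ = 2.583, the bound 31/180 is < 1 and informative.)

P[X ≥ 15] ≤ 31/180 ≈ 0.172.


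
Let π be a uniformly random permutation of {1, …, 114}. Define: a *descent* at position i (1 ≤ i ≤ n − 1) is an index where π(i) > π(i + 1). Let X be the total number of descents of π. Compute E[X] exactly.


Write X = Σ X_I over i = 1, …, 113, with X_I the indicator of one descent.
There are 113 indicators.
For each fixed i, the pair (π(i), π(i+1)) is a uniformly random ordered pair of distinct values from {1, …, 114}; by symmetry P[π(i) > π(i+1)] = 1/2.
By linearity: E[X] = 113 · (1/2) = (114 − 1) · (1/2) = 113/2 ≈ 56.50000.

E[X] = 113/2 = 56.50000.


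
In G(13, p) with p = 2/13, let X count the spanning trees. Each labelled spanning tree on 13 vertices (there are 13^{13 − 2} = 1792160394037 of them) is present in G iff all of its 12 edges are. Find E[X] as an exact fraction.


K_13 has 13^{13 − 2} = 1792160394037 labelled spanning trees.
For each such spanning tree H, let X_H = 1 if all 12 edges of H are present in G. Then P[X_H = 1] = p^{12} = (2/13)^{12} = 4096/23298085122481.
Summing the indicators: E[X] = Σ_H E[X_H] = 1792160394037 · p^{12} = 1792160394037 · 4096/23298085122481 = 4096/13.
Numerically: E[X] ≈ 315.08.

E[X] = 1792160394037 · (2/13)^{12} = 4096/13 ≈ 315.08.


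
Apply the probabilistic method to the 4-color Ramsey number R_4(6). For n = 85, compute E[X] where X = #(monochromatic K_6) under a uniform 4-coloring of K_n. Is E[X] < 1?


E[X] = C(85, 6) · 4^{1 − 15} = 437353560 · 4^{−14} = 437353560/268435456.
As a reduced fraction: E[X] = 54669195/33554432 ≈ 1.629269.
Is E[X] < 1? NO.
Since E[X] ≥ 1, the first-moment bound is inconclusive at n = 85; it does NOT by itself certify R_4(6) > 85.

E[X] = 54669195/33554432 ≈ 1.629269; E[X] ≥ 1; first-moment method inconclusive here.


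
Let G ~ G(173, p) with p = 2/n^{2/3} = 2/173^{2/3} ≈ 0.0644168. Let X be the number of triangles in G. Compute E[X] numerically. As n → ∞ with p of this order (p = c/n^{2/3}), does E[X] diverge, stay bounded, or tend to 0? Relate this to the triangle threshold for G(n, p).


Number of potential triangles: C(173, 3) = 848046.
Each occurs with probability p³ ≈ (0.0644168)³ ≈ 2.67299275e-04.
By linearity: E[X] = C(173, 3)·p³ ≈ 848046 · 2.67299275e-04 ≈ 226.682081.
Since α = 2/3 < 1, p = c/n^{2/3} ≫ 1/n is above the triangle threshold p ~ 1/n. Asymptotically E[X] ~ (c³/6)·n^{3(1−α)} = (2³/6)·n^{1} → ∞; triangles are abundant w.h.p.

E[X] ≈ 226.682081; in regime p = Θ(1/n^{2/3}) E[X] diverges (above the triangle threshold p ~ 1/n).


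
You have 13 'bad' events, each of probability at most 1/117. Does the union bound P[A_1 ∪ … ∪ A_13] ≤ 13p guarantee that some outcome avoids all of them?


Union bound: P[∪_{i=1}^{13} A_i] ≤ Σ_i P[A_i] ≤ 13·p = 13·(1/117) = 1/9.
Numerically: 1/9 ≈ 0.1111111.
Is 1/9 < 1? YES.
Since P[∪ A_i] ≤ 1/9 < 1, the complement has P[∩ A_i^c] ≥ 1 − 1/9 = 8/9 > 0, so some outcome avoids every A_i.

13·p = 1/9 ≈ 0.1111111; existence CERTIFIED by the union bound.


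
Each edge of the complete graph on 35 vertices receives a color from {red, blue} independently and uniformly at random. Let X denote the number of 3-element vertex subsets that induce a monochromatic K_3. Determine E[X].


Let X = Σ_S X_S over the C(35, 3) = 6545 subsets S of size 3, where X_S = 1 if the K_3 on S is monochromatic.
For a fixed S, the K_3 on S has C(3, 2) = 3 edges. P[all 3 edges red] = (1/2)^3, and likewise for blue, so P[monochromatic] = 2·(1/2)^3 = 2^{1 − 3} = 1/4.
Summing: E[X] = C(35, 3) · 2^{1 − 3} = 6545 · 1/4 = 6545/4.
Numerically: E[X] ≈ 1636.250000.

E[X] = C(35,3)·2^(1−C(3,2)) = 6545/4 ≈ 1636.250000.


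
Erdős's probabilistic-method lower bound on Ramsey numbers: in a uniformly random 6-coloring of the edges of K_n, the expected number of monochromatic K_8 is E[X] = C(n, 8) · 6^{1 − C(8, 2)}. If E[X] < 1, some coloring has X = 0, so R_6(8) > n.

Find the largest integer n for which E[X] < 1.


We need C(n, 8) · 6^{1 − 28} < 1, i.e. C(n, 8) < 6^{28 − 1} = 1023490369077469249536.
Check values of n near the boundary:
  n = 1590: C(1590, 8) = 995397314198933813310; 995397314198933813310 < 1023490369077469249536? YES
  n = 1591: C(1591, 8) = 1000427749141189953870; 1000427749141189953870 < 1023490369077469249536? YES
  n = 1592: C(1592, 8) = 1005480414540892933435; 1005480414540892933435 < 1023490369077469249536? YES
  n = 1593: C(1593, 8) = 1010555394551193970323; 1010555394551193970323 < 1023490369077469249536? YES
  n = 1594: C(1594, 8) = 1015652773590544255167; 1015652773590544255167 < 1023490369077469249536? YES
  n = 1595: C(1595, 8) = 1020772636343363633895; 1020772636343363633895 < 1023490369077469249536? YES
  n = 1596: C(1596, 8) = 1025915067760710553965; 1025915067760710553965 < 1023490369077469249536? NO
  n = 1597: C(1597, 8) = 1031080153060953275445; 1031080153060953275445 < 1023490369077469249536? NO
  n = 1598: C(1598, 8) = 1036267977730442348529; 1036267977730442348529 < 1023490369077469249536? NO
The largest n with C(n, 8) < 1023490369077469249536 is n = 1595 (where E[X] = 113419181815929292655/113721152119718805504 ≈ 0.9973446). Hence R_6(8) > 1595, i.e. R_6(8) ≥ 1596.

Largest n = 1595; hence R_6(8) > 1595.


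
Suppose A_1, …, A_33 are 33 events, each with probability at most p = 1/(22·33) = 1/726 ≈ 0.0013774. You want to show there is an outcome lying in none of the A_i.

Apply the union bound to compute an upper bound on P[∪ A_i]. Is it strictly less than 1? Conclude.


Union bound: P[∪_{i=1}^{33} A_i] ≤ Σ_i P[A_i] ≤ 33·p = 33·(1/726) = 1/22.
Numerically: 1/22 ≈ 0.0454545.
Is 1/22 < 1? YES.
Since P[∪ A_i] ≤ 1/22 < 1, the complement has P[∩ A_i^c] ≥ 1 − 1/22 = 21/22 > 0, so some outcome avoids every A_i.

33·p = 1/22 ≈ 0.0454545; existence CERTIFIED by the union bound.


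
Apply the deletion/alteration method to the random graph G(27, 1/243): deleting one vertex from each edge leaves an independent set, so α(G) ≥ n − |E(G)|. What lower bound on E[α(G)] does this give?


E[|E(G)|] = C(27, 2)·p = 351 · (1/243) = 13/9.
E[α(G)] ≥ n − E[|E(G)|] = 27 − 13/9 = 230/9.
Numerically: ≈ 25.5556.
(This is only a lower bound; the true E[α(G)] may be larger.)

E[α(G)] ≥ 230/9 ≈ 25.5556.


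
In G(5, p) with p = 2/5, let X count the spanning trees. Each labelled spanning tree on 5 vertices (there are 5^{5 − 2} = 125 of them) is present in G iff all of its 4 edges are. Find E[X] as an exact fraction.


K_5 has 5^{5 − 2} = 125 labelled spanning trees.
For each such spanning tree H, let X_H = 1 if all 4 edges of H are present in G. Then P[X_H = 1] = p^{4} = (2/5)^{4} = 16/625.
By linearity of expectation: E[X] = Σ_H E[X_H] = 125 · p^{4} = 125 · 16/625 = 16/5.
Numerically: E[X] ≈ 3.2.

E[X] = 125 · (2/5)^{4} = 16/5 ≈ 3.2.


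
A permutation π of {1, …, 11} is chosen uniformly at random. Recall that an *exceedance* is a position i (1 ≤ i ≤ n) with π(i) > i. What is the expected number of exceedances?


Write X = Σ_{i=1}^{11} X_i, where X_i = 1_{π(i) > i}.
For each fixed i, π(i) is uniform over {1, …, 11} (marginal of a uniform permutation), so P[π(i) > i] = (n − i)/n. Summing: Σ_{i=1}^{11} (n − i)/n = (0 + 1 + … + 10)/11 = 11(11 − 1)/(2·11) = (11 − 1)/2.
Hence E[X] = Σ_{i=1}^{11} (11 − i)/11 = 5 ≈ 5.000000.

E[X] = 5 = 5.000000.


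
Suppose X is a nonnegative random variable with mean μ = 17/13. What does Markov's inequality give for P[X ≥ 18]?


μ = E[X] = 17/13, a = 18.
Markov: P[X ≥ 18] ≤ μ/a = (17/13)/18 = 17/234.
Numerically: ≈ 0.0726.
(Since a = 18 > μ = 1.3077, the bound 17/234 is < 1 and informative.)

P[X ≥ 18] ≤ 17/234 ≈ 0.0726.


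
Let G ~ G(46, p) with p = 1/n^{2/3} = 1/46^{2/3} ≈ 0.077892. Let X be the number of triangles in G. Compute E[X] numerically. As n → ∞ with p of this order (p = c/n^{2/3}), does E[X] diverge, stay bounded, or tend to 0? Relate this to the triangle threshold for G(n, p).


Number of potential triangles: C(46, 3) = 15180.
Each occurs with probability p³ ≈ (0.077892)³ ≈ 4.7258979e-04.
By linearity: E[X] = C(46, 3)·p³ ≈ 15180 · 4.7258979e-04 ≈ 7.17391.
Since α = 2/3 < 1, p = c/n^{2/3} ≫ 1/n is above the triangle threshold p ~ 1/n. Asymptotically E[X] ~ (c³/6)·n^{3(1−α)} = (1³/6)·n^{1} → ∞; triangles are abundant w.h.p.

E[X] ≈ 7.17391; in regime p = Θ(1/n^{2/3}) E[X] diverges (above the triangle threshold p ~ 1/n).


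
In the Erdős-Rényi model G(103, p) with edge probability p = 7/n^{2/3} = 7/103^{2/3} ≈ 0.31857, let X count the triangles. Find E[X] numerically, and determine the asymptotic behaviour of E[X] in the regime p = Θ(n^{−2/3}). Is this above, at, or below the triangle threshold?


Number of potential triangles: C(103, 3) = 176851.
Each occurs with probability p³ ≈ (0.31857)³ ≈ 3.2331040e-02.
By linearity: E[X] = C(103, 3)·p³ ≈ 176851 · 3.2331040e-02 ≈ 5717.77670.
Since α = 2/3 < 1, p = c/n^{2/3} ≫ 1/n is above the triangle threshold p ~ 1/n. Asymptotically E[X] ~ (c³/6)·n^{3(1−α)} = (7³/6)·n^{1} → ∞; triangles are abundant w.h.p.

E[X] ≈ 5717.77670; in regime p = Θ(1/n^{2/3}) E[X] diverges (above the triangle threshold p ~ 1/n).


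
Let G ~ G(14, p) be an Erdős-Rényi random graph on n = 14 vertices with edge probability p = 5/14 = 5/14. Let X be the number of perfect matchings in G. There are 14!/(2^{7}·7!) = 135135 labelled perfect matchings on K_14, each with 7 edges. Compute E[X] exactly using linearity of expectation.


K_14 has 14!/(2^{7}·7!) = 135135 labelled perfect matchings.
For each such perfect matching H, let X_H = 1 if all 7 edges of H are present in G. Then P[X_H = 1] = p^{7} = (5/14)^{7} = 78125/105413504.
By linearity: E[X] = Σ_H E[X_H] = 135135 · p^{7} = 135135 · 78125/105413504 = 1508203125/15059072.
Numerically: E[X] ≈ 100.152.

E[X] = 135135 · (5/14)^{7} = 1508203125/15059072 ≈ 100.152.


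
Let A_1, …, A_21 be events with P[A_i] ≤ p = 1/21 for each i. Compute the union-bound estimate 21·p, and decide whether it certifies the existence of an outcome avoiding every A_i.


Union bound: P[∪_{i=1}^{21} A_i] ≤ Σ_i P[A_i] ≤ 21·p = 21·(1/21) = 1.
Numerically: 1 ≈ 1.000.
Is 1 < 1? NO.
Since the bound 1 is ≥ 1, the union bound is uninformative here; it does NOT by itself certify existence.

21·p = 1 ≈ 1.000; existence NOT certified by the union bound.


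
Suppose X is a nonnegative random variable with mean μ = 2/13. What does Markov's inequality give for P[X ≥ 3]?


μ = E[X] = 2/13, a = 3.
Markov: P[X ≥ 3] ≤ μ/a = (2/13)/3 = 2/39.
Numerically: ≈ 0.051.
(Since a = 3 > μ = 0.154, the bound 2/39 is < 1 and informative.)

P[X ≥ 3] ≤ 2/39 ≈ 0.051.


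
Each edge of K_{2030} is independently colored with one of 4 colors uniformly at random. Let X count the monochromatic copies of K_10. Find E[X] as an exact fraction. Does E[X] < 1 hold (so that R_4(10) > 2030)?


E[X] = C(2030, 10) · 4^{1 − 45} = 320298626039392096327195965 · 4^{−44} = 320298626039392096327195965/309485009821345068724781056.
As a reduced fraction: E[X] = 320298626039392096327195965/309485009821345068724781056 ≈ 1.03494.
Is E[X] < 1? NO.
Since E[X] ≥ 1, the first-moment bound is inconclusive at n = 2030; it does NOT by itself certify R_4(10) > 2030.

E[X] = 320298626039392096327195965/309485009821345068724781056 ≈ 1.03494; E[X] ≥ 1; first-moment method inconclusive here.


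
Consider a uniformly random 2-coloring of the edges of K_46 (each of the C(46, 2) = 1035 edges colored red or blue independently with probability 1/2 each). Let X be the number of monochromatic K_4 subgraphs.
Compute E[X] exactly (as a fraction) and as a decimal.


Let X = Σ_S X_S over the C(46, 4) = 163185 subsets S of size 4, where X_S = 1 if the K_4 on S is monochromatic.
For a fixed S, the K_4 on S has C(4, 2) = 6 edges. P[all 6 edges red] = (1/2)^6, and likewise for blue, so P[monochromatic] = 2·(1/2)^6 = 2^{1 − 6} = 1/32.
By linearity: E[X] = C(46, 4) · 2^{1 − 6} = 163185 · 1/32 = 163185/32.
Numerically: E[X] ≈ 5099.531250.

E[X] = C(46,4)·2^(1−C(4,2)) = 163185/32 ≈ 5099.531250.


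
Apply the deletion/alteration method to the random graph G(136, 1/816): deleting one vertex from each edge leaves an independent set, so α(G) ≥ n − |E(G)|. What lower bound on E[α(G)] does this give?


E[|E(G)|] = C(136, 2)·p = 9180 · (1/816) = 45/4.
E[α(G)] ≥ n − E[|E(G)|] = 136 − 45/4 = 499/4.
Numerically: ≈ 124.750.
(This is only a lower bound; the true E[α(G)] may be larger.)

E[α(G)] ≥ 499/4 ≈ 124.750.


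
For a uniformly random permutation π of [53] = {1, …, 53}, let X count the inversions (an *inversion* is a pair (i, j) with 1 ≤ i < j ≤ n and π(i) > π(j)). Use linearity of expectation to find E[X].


Write X = Σ X_I over the C(53, 2) = 1378 pairs i < j, with X_I the indicator of one inversion.
There are 1378 indicators.
For each fixed pair i < j, the values π(i) and π(j) are two distinct elements of {1, …, 53} in uniformly random order; by symmetry P[π(i) > π(j)] = 1/2.
By linearity: E[X] = 1378 · (1/2) = C(53, 2) · (1/2) = 1378/2 = 689 ≈ 689.000000.

E[X] = 689 = 689.000000.


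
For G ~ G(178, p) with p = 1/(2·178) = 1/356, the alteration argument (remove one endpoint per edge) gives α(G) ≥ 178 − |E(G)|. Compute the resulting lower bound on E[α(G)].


E[|E(G)|] = C(178, 2)·p = 15753 · (1/356) = 177/4.
E[α(G)] ≥ n − E[|E(G)|] = 178 − 177/4 = 535/4.
Numerically: ≈ 133.75000.
(This is only a lower bound; the true E[α(G)] may be larger.)

E[α(G)] ≥ 535/4 ≈ 133.75000.


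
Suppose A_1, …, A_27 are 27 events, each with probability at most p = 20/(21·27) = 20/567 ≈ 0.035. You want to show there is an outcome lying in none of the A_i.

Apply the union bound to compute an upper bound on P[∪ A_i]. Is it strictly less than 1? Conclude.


Union bound: P[∪_{i=1}^{27} A_i] ≤ Σ_i P[A_i] ≤ 27·p = 27·(20/567) = 20/21.
Numerically: 20/21 ≈ 0.952.
Is 20/21 < 1? YES.
Since P[∪ A_i] ≤ 20/21 < 1, the complement has P[∩ A_i^c] ≥ 1 − 20/21 = 1/21 > 0, so some outcome avoids every A_i.

27·p = 20/21 ≈ 0.952; existence CERTIFIED by the union bound.


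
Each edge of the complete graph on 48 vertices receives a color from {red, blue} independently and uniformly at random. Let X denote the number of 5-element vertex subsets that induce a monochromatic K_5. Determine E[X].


Let X = Σ_S X_S over the C(48, 5) = 1712304 subsets S of size 5, where X_S = 1 if the K_5 on S is monochromatic.
For a fixed S, the K_5 on S has C(5, 2) = 10 edges. P[all 10 edges red] = (1/2)^10, and likewise for blue, so P[monochromatic] = 2·(1/2)^10 = 2^{1 − 10} = 1/512.
By linearity of expectation: E[X] = C(48, 5) · 2^{1 − 10} = 1712304 · 1/512 = 107019/32.
Numerically: E[X] ≈ 3344.344.

E[X] = C(48,5)·2^(1−C(5,2)) = 107019/32 ≈ 3344.344.


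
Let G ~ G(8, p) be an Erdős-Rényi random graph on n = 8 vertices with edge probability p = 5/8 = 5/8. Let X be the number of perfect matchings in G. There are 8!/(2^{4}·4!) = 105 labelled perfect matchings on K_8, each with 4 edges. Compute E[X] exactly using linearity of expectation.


K_8 has 8!/(2^{4}·4!) = 105 labelled perfect matchings.
For each such perfect matching H, let X_H = 1 if all 4 edges of H are present in G. Then P[X_H = 1] = p^{4} = (5/8)^{4} = 625/4096.
By linearity: E[X] = Σ_H E[X_H] = 105 · p^{4} = 105 · 625/4096 = 65625/4096.
Numerically: E[X] ≈ 16.02.

E[X] = 105 · (5/8)^{4} = 65625/4096 ≈ 16.02.


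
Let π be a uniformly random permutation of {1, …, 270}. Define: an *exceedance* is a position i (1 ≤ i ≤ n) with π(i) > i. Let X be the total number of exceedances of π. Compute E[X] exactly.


Write X = Σ_{i=1}^{270} X_i, where X_i = 1_{π(i) > i}.
For each fixed i, π(i) is uniform over {1, …, 270} (marginal of a uniform permutation), so P[π(i) > i] = (n − i)/n. Summing: Σ_{i=1}^{270} (n − i)/n = (0 + 1 + … + 269)/270 = 270(270 − 1)/(2·270) = (270 − 1)/2.
Hence E[X] = Σ_{i=1}^{270} (270 − i)/270 = 269/2 ≈ 134.5000.

E[X] = 269/2 = 134.5000.


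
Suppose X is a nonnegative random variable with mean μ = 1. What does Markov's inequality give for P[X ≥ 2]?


μ = E[X] = 1, a = 2.
Markov: P[X ≥ 2] ≤ μ/a = (1)/2 = 1/2.
Numerically: ≈ 0.500.
(Since a = 2 > μ = 1.000, the bound 1/2 is < 1 and informative.)

P[X ≥ 2] ≤ 1/2 ≈ 0.500.


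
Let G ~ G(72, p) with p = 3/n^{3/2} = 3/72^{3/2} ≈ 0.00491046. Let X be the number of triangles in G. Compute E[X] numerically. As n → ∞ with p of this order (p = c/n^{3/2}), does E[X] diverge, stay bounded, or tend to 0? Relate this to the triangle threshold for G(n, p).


Number of potential triangles: C(72, 3) = 59640.
Each occurs with probability p³ ≈ (0.00491046)³ ≈ 1.18404315e-07.
By linearity: E[X] = C(72, 3)·p³ ≈ 59640 · 1.18404315e-07 ≈ 0.007062.
Since α = 3/2 > 1, p = c/n^{3/2} = o(1/n) is below the triangle threshold p ~ 1/n. Asymptotically E[X] ~ (c³/6)·n^{3(1−α)} = (3³/6)·n^{-1.5} → 0, so by Markov's inequality G has no triangles w.h.p.

E[X] ≈ 0.007062; in regime p = Θ(1/n^{3/2}) E[X] tends to 0 (below the triangle threshold p ~ 1/n).


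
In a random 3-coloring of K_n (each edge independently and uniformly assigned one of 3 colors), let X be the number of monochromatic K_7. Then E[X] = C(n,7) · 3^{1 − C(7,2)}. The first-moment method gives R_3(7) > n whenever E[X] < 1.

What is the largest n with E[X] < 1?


We need C(n, 7) · 3^{1 − 21} < 1, i.e. C(n, 7) < 3^{21 − 1} = 3486784401.
Check values of n near the boundary:
  n = 78: C(78, 7) = 2641902120; 2641902120 < 3486784401? YES
  n = 79: C(79, 7) = 2898753715; 2898753715 < 3486784401? YES
  n = 80: C(80, 7) = 3176716400; 3176716400 < 3486784401? YES
  n = 81: C(81, 7) = 3477216600; 3477216600 < 3486784401? YES
  n = 82: C(82, 7) = 3801756816; 3801756816 < 3486784401? NO
The largest n with C(n, 7) < 3486784401 is n = 81 (where E[X] = 42928600/43046721 ≈ 0.997). Hence R_3(7) > 81, i.e. R_3(7) ≥ 82.

Largest n = 81; hence R_3(7) > 81.


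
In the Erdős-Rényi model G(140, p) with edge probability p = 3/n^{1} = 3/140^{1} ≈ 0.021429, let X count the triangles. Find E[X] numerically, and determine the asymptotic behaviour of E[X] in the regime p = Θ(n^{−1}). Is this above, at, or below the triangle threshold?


Number of potential triangles: C(140, 3) = 447580.
Each occurs with probability p³ ≈ (0.021429)³ ≈ 9.8396501e-06.
By linearity: E[X] = C(140, 3)·p³ ≈ 447580 · 9.8396501e-06 ≈ 4.40403.
Here α = 1, so p = 3/n is exactly at the triangle threshold p ~ 1/n. Asymptotically E[X] → c³/6 = 3³/6 = 9/2 ≈ 4.50000, a bounded constant. In this regime the triangle count is asymptotically Poisson(c³/6).

E[X] ≈ 4.40403; in regime p = Θ(1/n^{1}) E[X] stays bounded (at the triangle threshold p ~ 1/n).


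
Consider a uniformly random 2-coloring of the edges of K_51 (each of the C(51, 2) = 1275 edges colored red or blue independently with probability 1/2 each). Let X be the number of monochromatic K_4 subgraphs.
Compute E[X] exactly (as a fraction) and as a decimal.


Let X = Σ_S X_S over the C(51, 4) = 249900 subsets S of size 4, where X_S = 1 if the K_4 on S is monochromatic.
For a fixed S, the K_4 on S has C(4, 2) = 6 edges. P[all 6 edges red] = (1/2)^6, and likewise for blue, so P[monochromatic] = 2·(1/2)^6 = 2^{1 − 6} = 1/32.
Summing: E[X] = C(51, 4) · 2^{1 − 6} = 249900 · 1/32 = 62475/8.
Numerically: E[X] ≈ 7809.375.

E[X] = C(51,4)·2^(1−C(4,2)) = 62475/8 ≈ 7809.375.


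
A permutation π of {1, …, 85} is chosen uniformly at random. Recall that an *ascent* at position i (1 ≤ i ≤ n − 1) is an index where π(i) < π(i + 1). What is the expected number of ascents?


Write X = Σ X_I over i = 1, …, 84, with X_I the indicator of one ascent.
There are 84 indicators.
For each fixed i, the pair (π(i), π(i+1)) is a uniformly random ordered pair of distinct values from {1, …, 85}; by symmetry P[π(i) < π(i+1)] = 1/2.
By linearity: E[X] = 84 · (1/2) = (85 − 1) · (1/2) = 42 ≈ 42.000000.

E[X] = 42 = 42.000000.


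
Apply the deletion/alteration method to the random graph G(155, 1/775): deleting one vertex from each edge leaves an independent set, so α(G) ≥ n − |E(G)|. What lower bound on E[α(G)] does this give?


E[|E(G)|] = C(155, 2)·p = 11935 · (1/775) = 77/5.
E[α(G)] ≥ n − E[|E(G)|] = 155 − 77/5 = 698/5.
Numerically: ≈ 139.600.
(This is only a lower bound; the true E[α(G)] may be larger.)

E[α(G)] ≥ 698/5 ≈ 139.600.


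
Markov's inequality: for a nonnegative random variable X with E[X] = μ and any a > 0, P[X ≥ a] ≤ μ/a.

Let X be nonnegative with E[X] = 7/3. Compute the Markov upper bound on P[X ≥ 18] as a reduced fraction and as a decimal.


μ = E[X] = 7/3, a = 18.
Markov: P[X ≥ 18] ≤ μ/a = (7/3)/18 = 7/54.
Numerically: ≈ 0.12963.
(Since a = 18 > μ = 2.33333, the bound 7/54 is < 1 and informative.)

P[X ≥ 18] ≤ 7/54 ≈ 0.12963.


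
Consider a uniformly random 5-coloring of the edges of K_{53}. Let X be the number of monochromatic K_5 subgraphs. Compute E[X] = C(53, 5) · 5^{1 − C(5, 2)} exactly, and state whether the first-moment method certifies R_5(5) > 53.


E[X] = C(53, 5) · 5^{1 − 10} = 2869685 · 5^{−9} = 2869685/1953125.
As a reduced fraction: E[X] = 573937/390625 ≈ 1.469279.
Is E[X] < 1? NO.
Since E[X] ≥ 1, the first-moment bound is inconclusive at n = 53; it does NOT by itself certify R_5(5) > 53.

E[X] = 573937/390625 ≈ 1.469279; E[X] ≥ 1; first-moment method inconclusive here.


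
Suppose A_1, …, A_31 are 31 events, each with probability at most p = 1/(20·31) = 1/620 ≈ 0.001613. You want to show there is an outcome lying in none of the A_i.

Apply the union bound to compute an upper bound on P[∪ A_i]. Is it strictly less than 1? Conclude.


Union bound: P[∪_{i=1}^{31} A_i] ≤ Σ_i P[A_i] ≤ 31·p = 31·(1/620) = 1/20.
Numerically: 1/20 ≈ 0.050000.
Is 1/20 < 1? YES.
Since P[∪ A_i] ≤ 1/20 < 1, the complement has P[∩ A_i^c] ≥ 1 − 1/20 = 19/20 > 0, so some outcome avoids every A_i.

31·p = 1/20 ≈ 0.050000; existence CERTIFIED by the union bound.


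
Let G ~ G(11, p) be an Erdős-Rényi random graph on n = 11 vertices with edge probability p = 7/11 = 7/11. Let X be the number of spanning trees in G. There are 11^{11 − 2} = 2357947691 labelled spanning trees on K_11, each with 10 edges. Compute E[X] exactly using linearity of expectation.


K_11 has 11^{11 − 2} = 2357947691 labelled spanning trees.
For each such spanning tree H, let X_H = 1 if all 10 edges of H are present in G. Then P[X_H = 1] = p^{10} = (7/11)^{10} = 282475249/25937424601.
By linearity: E[X] = Σ_H E[X_H] = 2357947691 · p^{10} = 2357947691 · 282475249/25937424601 = 282475249/11.
Numerically: E[X] ≈ 2.568e+07.

E[X] = 2357947691 · (7/11)^{10} = 282475249/11 ≈ 2.568e+07.


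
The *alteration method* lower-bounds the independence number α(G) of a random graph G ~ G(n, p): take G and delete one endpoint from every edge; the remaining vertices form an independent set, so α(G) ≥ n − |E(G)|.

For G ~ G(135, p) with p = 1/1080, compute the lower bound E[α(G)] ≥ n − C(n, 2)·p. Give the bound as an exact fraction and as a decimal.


E[|E(G)|] = C(135, 2)·p = 9045 · (1/1080) = 67/8.
E[α(G)] ≥ n − E[|E(G)|] = 135 − 67/8 = 1013/8.
Numerically: ≈ 126.625.
(This is only a lower bound; the true E[α(G)] may be larger.)

E[α(G)] ≥ 1013/8 ≈ 126.625.


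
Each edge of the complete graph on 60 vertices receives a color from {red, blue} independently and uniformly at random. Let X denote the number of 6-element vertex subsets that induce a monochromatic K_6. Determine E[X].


Let X = Σ_S X_S over the C(60, 6) = 50063860 subsets S of size 6, where X_S = 1 if the K_6 on S is monochromatic.
For a fixed S, the K_6 on S has C(6, 2) = 15 edges. P[all 15 edges red] = (1/2)^15, and likewise for blue, so P[monochromatic] = 2·(1/2)^15 = 2^{1 − 15} = 1/16384.
Summing: E[X] = C(60, 6) · 2^{1 − 15} = 50063860 · 1/16384 = 12515965/4096.
Numerically: E[X] ≈ 3055.65552.

E[X] = C(60,6)·2^(1−C(6,2)) = 12515965/4096 ≈ 3055.65552.


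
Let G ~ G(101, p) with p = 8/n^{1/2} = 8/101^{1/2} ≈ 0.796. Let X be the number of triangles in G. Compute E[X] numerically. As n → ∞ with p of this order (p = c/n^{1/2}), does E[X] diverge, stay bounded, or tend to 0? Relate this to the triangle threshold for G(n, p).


Number of potential triangles: C(101, 3) = 166650.
Each occurs with probability p³ ≈ (0.796)³ ≈ 5.044149e-01.
By linearity: E[X] = C(101, 3)·p³ ≈ 166650 · 5.044149e-01 ≈ 84060.7418.
Since α = 1/2 < 1, p = c/n^{1/2} ≫ 1/n is above the triangle threshold p ~ 1/n. Asymptotically E[X] ~ (c³/6)·n^{3(1−α)} = (8³/6)·n^{1.5} → ∞; triangles are abundant w.h.p.

E[X] ≈ 84060.7418; in regime p = Θ(1/n^{1/2}) E[X] diverges (above the triangle threshold p ~ 1/n).


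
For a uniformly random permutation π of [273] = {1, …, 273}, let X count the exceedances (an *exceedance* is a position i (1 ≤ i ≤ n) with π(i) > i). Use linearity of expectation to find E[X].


Write X = Σ_{i=1}^{273} X_i, where X_i = 1_{π(i) > i}.
For each fixed i, π(i) is uniform over {1, …, 273} (marginal of a uniform permutation), so P[π(i) > i] = (n − i)/n. Summing: Σ_{i=1}^{273} (n − i)/n = (0 + 1 + … + 272)/273 = 273(273 − 1)/(2·273) = (273 − 1)/2.
Hence E[X] = Σ_{i=1}^{273} (273 − i)/273 = 136 ≈ 136.0000.

E[X] = 136 = 136.0000.


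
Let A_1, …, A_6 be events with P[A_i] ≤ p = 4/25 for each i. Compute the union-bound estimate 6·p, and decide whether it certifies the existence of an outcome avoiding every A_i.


Union bound: P[∪_{i=1}^{6} A_i] ≤ Σ_i P[A_i] ≤ 6·p = 6·(4/25) = 24/25.
Numerically: 24/25 ≈ 0.96000.
Is 24/25 < 1? YES.
Since P[∪ A_i] ≤ 24/25 < 1, the complement has P[∩ A_i^c] ≥ 1 − 24/25 = 1/25 > 0, so some outcome avoids every A_i.

6·p = 24/25 ≈ 0.96000; existence CERTIFIED by the union bound.


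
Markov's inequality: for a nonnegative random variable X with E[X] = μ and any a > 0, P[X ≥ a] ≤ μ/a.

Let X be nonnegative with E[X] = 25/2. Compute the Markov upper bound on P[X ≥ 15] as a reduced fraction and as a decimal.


μ = E[X] = 25/2, a = 15.
Markov: P[X ≥ 15] ≤ μ/a = (25/2)/15 = 5/6.
Numerically: ≈ 0.8333.
(Since a = 15 > μ = 12.5000, the bound 5/6 is < 1 and informative.)

P[X ≥ 15] ≤ 5/6 ≈ 0.8333.


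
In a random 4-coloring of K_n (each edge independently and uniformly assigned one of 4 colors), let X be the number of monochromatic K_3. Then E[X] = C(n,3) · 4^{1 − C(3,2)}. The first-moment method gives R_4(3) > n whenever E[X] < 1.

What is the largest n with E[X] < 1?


We need C(n, 3) · 4^{1 − 3} < 1, i.e. C(n, 3) < 4^{3 − 1} = 16.
Check values of n near the boundary:
  n = 3: C(3, 3) = 1; 1 < 16? YES
  n = 4: C(4, 3) = 4; 4 < 16? YES
  n = 5: C(5, 3) = 10; 10 < 16? YES
  n = 6: C(6, 3) = 20; 20 < 16? NO
  n = 7: C(7, 3) = 35; 35 < 16? NO
The largest n with C(n, 3) < 16 is n = 5 (where E[X] = 5/8 ≈ 0.625000). Hence R_4(3) > 5, i.e. R_4(3) ≥ 6.

Largest n = 5; hence R_4(3) > 5.


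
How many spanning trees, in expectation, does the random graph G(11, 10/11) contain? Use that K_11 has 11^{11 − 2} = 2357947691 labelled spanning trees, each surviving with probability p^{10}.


K_11 has 11^{11 − 2} = 2357947691 labelled spanning trees.
For each such spanning tree H, let X_H = 1 if all 10 edges of H are present in G. Then P[X_H = 1] = p^{10} = (10/11)^{10} = 10000000000/25937424601.
By linearity: E[X] = Σ_H E[X_H] = 2357947691 · p^{10} = 2357947691 · 10000000000/25937424601 = 10000000000/11.
Numerically: E[X] ≈ 9.09091e+08.

E[X] = 2357947691 · (10/11)^{10} = 10000000000/11 ≈ 9.09091e+08.


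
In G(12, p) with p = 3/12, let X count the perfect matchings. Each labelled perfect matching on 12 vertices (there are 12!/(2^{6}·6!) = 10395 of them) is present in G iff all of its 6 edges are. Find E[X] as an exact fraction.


K_12 has 12!/(2^{6}·6!) = 10395 labelled perfect matchings.
For each such perfect matching H, let X_H = 1 if all 6 edges of H are present in G. Then P[X_H = 1] = p^{6} = (1/4)^{6} = 1/4096.
By linearity of expectation: E[X] = Σ_H E[X_H] = 10395 · p^{6} = 10395 · 1/4096 = 10395/4096.
Numerically: E[X] ≈ 2.53784.

E[X] = 10395 · (1/4)^{6} = 10395/4096 ≈ 2.53784.


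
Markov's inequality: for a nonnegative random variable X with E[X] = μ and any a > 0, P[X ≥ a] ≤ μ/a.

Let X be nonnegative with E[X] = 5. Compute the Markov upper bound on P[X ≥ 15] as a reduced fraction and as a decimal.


μ = E[X] = 5, a = 15.
Markov: P[X ≥ 15] ≤ μ/a = (5)/15 = 1/3.
Numerically: ≈ 0.33333.
(Since a = 15 > μ = 5.00000, the bound 1/3 is < 1 and informative.)

P[X ≥ 15] ≤ 1/3 ≈ 0.33333.
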